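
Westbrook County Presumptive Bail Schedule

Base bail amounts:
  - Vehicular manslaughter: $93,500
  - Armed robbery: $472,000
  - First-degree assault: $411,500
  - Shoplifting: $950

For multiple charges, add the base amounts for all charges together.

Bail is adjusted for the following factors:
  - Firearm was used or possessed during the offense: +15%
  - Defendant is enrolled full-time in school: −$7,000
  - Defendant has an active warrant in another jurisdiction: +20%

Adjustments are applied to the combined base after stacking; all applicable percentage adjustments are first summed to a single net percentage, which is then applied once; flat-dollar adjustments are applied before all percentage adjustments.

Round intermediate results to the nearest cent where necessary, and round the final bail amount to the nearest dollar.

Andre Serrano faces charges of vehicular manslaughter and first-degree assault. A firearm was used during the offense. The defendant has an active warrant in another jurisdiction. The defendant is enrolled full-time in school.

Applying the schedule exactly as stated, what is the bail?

$672,300

Base amounts from the schedule: vehicular manslaughter $93,500; first-degree assault $411,500.
Stacking rule: sum of all bases. $93,500 + $411,500 = $505,000.
Defendant is enrolled full-time in school (−$7,000 flat): $505,000 − $7,000 = $498,000.
Net percentage adjustment: +15% +20% = +35%. $498,000 × 1.35 = $672,300.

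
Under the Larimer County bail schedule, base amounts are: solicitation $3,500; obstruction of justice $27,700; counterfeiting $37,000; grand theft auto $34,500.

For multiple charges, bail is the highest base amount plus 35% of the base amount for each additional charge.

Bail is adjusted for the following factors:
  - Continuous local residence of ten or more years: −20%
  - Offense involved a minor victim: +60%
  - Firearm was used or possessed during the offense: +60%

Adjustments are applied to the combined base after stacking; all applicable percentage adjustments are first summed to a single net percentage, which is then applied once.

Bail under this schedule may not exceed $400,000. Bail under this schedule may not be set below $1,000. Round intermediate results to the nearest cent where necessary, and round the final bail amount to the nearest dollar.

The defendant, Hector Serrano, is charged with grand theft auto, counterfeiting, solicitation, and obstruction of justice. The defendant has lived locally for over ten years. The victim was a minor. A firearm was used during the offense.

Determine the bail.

Base amounts from the schedule: grand theft auto $34,500; counterfeiting $37,000; solicitation $3,500; obstruction of justice $27,700.
Stacking rule: highest base plus 35% of each additional charge. Highest is counterfeiting at $37,000. Additional: $34,500 × 35% = $12,075; $3,500 × 35% = $1,225; $27,700 × 35% = $9,695. Combined base = $37,000 + $22,995 = $59,995.
Net percentage adjustment: −20% +60% +60% = +100%. $59,995 × 2 = $119,990.
$119,990 is within the $400,000 maximum.
$119,990 is at or above the $1,000 minimum.

$119,990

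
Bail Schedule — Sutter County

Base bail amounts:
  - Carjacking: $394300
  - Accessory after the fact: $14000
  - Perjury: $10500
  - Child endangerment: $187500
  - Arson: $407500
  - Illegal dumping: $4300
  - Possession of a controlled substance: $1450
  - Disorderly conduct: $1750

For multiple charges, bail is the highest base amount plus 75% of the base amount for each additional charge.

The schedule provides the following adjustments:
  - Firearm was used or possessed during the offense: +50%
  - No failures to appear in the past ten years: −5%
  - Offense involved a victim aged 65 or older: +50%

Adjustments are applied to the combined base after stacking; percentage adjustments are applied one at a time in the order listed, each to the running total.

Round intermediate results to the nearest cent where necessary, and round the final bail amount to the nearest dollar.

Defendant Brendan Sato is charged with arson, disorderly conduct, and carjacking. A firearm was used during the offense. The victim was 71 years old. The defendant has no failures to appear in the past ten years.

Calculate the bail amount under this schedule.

$1505949

Base amounts from the schedule: arson $407500; disorderly conduct $1750; carjacking $394300.
Stacking rule: highest base plus 75% of each additional charge. Highest is arson at $407500. Additional: $1750 × 75% = $1312.50; $394300 × 75% = $295725. Combined base = $407500 + $297037.50 = $704537.50.
Firearm was used or possessed during the offense (+50%): $704537.50 × 1.5 = $1056806.25.
No failures to appear in the past ten years (−5%): $1056806.25 × 0.95 = $1003965.94.
Offense involved a victim aged 65 or older (+50%): $1003965.94 × 1.5 = $1505948.91.
Rounded to the nearest dollar: $1505949.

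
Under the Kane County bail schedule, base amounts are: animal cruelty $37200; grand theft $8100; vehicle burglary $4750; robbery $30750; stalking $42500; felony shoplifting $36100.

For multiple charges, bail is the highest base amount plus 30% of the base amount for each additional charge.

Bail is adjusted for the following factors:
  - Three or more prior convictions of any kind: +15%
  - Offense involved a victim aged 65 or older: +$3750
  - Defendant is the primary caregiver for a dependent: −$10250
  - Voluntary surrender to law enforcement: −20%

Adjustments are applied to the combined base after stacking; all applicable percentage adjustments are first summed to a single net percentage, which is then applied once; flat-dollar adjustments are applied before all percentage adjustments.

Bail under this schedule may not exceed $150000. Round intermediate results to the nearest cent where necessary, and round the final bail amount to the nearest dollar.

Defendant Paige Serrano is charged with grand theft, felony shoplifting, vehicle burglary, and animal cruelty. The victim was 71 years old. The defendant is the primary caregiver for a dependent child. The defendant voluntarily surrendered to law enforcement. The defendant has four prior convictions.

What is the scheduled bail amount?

$43116

Base amounts from the schedule: grand theft $8100; felony shoplifting $36100; vehicle burglary $4750; animal cruelty $37200.
Stacking rule: highest base plus 30% of each additional charge. Highest is animal cruelty at $37200. Additional: $8100 × 30% = $2430; $36100 × 30% = $10830; $4750 × 30% = $1425. Combined base = $37200 + $14685 = $51885.
Offense involved a victim aged 65 or older (+$3750 flat): $51885 + $3750 = $55635.
Defendant is the primary caregiver for a dependent (−$10250 flat): $55635 − $10250 = $45385.
Net percentage adjustment: +15% −20% = −5%. $45385 × 0.95 = $43115.75.
$43115.75 is within the $150000 maximum.
Rounded to the nearest dollar: $43116.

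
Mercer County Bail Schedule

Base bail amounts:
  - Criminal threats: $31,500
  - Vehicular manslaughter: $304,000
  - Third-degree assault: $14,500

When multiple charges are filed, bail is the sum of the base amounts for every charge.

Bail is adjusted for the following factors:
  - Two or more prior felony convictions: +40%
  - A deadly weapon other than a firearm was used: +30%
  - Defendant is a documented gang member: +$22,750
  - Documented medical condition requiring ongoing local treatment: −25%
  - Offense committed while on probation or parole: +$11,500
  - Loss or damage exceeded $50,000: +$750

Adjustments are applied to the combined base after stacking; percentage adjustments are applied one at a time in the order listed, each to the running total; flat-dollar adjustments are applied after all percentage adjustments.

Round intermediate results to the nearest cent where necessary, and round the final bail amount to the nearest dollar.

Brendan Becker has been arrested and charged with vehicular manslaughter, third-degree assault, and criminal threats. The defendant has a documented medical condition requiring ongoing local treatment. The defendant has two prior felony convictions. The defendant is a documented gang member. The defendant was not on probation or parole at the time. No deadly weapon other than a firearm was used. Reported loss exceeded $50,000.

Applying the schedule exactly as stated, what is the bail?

Base amounts from the schedule: vehicular manslaughter $304,000; third-degree assault $14,500; criminal threats $31,500.
Stacking rule: sum of all bases. $304,000 + $14,500 + $31,500 = $350,000.
Two or more prior felony convictions (+40%): $350,000 × 1.4 = $490,000.
Documented medical condition requiring ongoing local treatment (−25%): $490,000 × 0.75 = $367,500.
Defendant is a documented gang member (+$22,750 flat): $367,500 + $22,750 = $390,250.
Loss or damage exceeded $50,000 (+$750 flat): $390,250 + $750 = $391,000.

$391,000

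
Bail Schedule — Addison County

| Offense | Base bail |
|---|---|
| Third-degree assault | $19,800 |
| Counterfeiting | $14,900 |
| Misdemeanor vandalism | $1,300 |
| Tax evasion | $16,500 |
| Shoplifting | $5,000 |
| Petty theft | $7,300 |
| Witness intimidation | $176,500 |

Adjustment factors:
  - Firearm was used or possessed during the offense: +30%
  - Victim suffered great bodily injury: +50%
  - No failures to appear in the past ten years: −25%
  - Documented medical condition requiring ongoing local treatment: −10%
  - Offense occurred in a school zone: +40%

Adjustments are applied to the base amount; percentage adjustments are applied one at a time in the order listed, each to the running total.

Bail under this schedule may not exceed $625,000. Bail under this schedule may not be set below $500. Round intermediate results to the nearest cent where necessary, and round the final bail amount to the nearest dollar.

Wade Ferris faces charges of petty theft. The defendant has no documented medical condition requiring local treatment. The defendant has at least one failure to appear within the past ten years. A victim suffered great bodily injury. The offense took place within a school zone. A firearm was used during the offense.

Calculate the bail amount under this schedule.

$19,929

Base amounts from the schedule: petty theft $7,300.
Single charge. Combined base = $7,300.
Firearm was used or possessed during the offense (+30%): $7,300 × 1.3 = $9,490.
Victim suffered great bodily injury (+50%): $9,490 × 1.5 = $14,235.
Offense occurred in a school zone (+40%): $14,235 × 1.4 = $19,929.
$19,929 is within the $625,000 maximum.
$19,929 is at or above the $500 minimum.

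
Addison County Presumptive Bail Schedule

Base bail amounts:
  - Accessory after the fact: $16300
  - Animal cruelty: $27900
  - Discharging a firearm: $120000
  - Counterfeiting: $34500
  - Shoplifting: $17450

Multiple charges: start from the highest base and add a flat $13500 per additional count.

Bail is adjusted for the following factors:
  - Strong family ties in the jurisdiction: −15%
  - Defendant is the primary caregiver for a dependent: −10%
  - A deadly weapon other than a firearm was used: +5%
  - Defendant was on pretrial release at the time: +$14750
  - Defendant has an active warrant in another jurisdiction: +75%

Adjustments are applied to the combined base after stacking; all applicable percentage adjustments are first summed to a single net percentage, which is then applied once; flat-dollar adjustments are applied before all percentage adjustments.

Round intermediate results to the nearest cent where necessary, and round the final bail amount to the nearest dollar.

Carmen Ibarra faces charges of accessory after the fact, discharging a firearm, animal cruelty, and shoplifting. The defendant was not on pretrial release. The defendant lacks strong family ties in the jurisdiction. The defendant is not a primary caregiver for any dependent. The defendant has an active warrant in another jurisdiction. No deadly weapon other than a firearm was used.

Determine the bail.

$280875

Base amounts from the schedule: accessory after the fact $16300; discharging a firearm $120000; animal cruelty $27900; shoplifting $17450.
Stacking rule: highest base plus $13500 per additional charge. Highest is discharging a firearm at $120000; 3 additional charges → +$40500. Combined base = $160500.
Defendant has an active warrant in another jurisdiction (+75%): $160500 × 1.75 = $280875.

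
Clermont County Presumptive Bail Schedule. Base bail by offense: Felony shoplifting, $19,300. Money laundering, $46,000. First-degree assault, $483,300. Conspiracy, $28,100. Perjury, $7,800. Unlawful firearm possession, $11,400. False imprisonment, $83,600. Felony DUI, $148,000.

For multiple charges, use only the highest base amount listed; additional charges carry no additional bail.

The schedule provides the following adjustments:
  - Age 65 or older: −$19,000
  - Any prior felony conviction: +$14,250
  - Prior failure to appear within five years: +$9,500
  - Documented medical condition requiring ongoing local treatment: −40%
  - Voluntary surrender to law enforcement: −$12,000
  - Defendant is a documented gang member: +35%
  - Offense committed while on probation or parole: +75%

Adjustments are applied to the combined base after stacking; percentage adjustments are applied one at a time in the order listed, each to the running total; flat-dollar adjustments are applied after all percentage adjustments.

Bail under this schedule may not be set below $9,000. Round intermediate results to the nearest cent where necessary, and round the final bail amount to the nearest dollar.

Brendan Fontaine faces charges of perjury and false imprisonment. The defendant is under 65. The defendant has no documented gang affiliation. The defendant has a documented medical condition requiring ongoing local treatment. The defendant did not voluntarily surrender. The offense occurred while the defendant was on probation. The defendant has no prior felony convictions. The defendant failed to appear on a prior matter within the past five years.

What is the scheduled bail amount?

Base amounts from the schedule: perjury $7,800; false imprisonment $83,600.
Stacking rule: use the highest base only. Highest is false imprisonment at $83,600. Combined base = $83,600.
Documented medical condition requiring ongoing local treatment (−40%): $83,600 × 0.6 = $50,160.
Offense committed while on probation or parole (+75%): $50,160 × 1.75 = $87,780.
Prior failure to appear within five years (+$9,500 flat): $87,780 + $9,500 = $97,280.
$97,280 is at or above the $9,000 minimum.

$97,280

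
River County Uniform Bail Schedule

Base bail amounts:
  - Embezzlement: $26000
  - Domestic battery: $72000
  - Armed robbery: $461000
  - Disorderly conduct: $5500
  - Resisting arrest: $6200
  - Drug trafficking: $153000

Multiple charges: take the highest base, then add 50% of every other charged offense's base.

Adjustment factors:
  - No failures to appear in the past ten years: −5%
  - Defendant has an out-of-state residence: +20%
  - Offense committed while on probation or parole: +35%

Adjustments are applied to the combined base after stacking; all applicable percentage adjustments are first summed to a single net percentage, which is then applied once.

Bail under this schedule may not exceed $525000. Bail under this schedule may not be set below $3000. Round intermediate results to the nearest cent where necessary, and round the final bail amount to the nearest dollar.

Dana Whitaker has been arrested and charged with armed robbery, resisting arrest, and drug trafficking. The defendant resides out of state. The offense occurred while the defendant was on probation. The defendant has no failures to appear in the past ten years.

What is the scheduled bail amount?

$525000

Base amounts from the schedule: armed robbery $461000; resisting arrest $6200; drug trafficking $153000.
Stacking rule: highest base plus 50% of each additional charge. Highest is armed robbery at $461000. Additional: $6200 × 50% = $3100; $153000 × 50% = $76500. Combined base = $461000 + $79600 = $540600.
Net percentage adjustment: −5% +20% +35% = +50%. $540600 × 1.5 = $810900.
Result $810900 exceeds the maximum of $525000; bail is capped at $525000.
$525000 is at or above the $3000 minimum.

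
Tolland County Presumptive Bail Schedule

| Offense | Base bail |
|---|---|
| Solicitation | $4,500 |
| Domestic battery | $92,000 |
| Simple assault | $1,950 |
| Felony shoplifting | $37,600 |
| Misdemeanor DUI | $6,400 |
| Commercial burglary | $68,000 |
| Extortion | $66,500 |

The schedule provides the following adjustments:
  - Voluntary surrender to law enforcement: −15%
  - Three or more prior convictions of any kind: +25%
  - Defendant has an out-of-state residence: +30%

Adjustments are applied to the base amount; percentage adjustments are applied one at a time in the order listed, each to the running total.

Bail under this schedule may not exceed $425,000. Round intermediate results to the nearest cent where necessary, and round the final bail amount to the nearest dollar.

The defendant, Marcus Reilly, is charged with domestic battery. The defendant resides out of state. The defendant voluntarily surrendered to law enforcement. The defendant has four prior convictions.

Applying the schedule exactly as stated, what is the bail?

Base amounts from the schedule: domestic battery $92,000.
Single charge. Combined base = $92,000.
Voluntary surrender to law enforcement (−15%): $92,000 × 0.85 = $78,200.
Three or more prior convictions of any kind (+25%): $78,200 × 1.25 = $97,750.
Defendant has an out-of-state residence (+30%): $97,750 × 1.3 = $127,075.
$127,075 is within the $425,000 maximum.

$127,075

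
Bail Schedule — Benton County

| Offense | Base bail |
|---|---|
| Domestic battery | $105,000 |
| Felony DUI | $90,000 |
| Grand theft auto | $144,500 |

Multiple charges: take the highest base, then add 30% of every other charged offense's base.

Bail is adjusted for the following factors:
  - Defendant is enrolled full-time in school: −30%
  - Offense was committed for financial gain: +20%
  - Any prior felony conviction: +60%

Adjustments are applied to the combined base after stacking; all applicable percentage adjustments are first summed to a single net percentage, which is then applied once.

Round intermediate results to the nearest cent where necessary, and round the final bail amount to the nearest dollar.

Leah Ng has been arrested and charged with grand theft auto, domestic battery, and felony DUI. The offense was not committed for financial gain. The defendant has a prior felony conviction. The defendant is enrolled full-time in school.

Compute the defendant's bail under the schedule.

$263,900

Base amounts from the schedule: grand theft auto $144,500; domestic battery $105,000; felony DUI $90,000.
Stacking rule: highest base plus 30% of each additional charge. Highest is grand theft auto at $144,500. Additional: $105,000 × 30% = $31,500; $90,000 × 30% = $27,000. Combined base = $144,500 + $58,500 = $203,000.
Net percentage adjustment: −30% +60% = +30%. $203,000 × 1.3 = $263,900.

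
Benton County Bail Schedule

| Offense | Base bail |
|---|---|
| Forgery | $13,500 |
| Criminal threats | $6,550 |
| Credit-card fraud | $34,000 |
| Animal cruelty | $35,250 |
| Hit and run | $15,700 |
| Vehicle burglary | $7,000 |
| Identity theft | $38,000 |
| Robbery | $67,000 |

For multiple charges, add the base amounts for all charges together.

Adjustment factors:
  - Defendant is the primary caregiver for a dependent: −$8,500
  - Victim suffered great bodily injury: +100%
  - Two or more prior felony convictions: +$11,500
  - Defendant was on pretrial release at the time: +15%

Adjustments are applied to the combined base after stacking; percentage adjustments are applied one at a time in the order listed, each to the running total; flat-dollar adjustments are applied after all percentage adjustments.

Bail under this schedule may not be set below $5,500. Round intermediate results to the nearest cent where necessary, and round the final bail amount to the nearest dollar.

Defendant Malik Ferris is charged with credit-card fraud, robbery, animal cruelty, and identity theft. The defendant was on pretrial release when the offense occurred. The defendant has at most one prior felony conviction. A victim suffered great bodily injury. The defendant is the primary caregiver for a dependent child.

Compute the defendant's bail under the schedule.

Base amounts from the schedule: credit-card fraud $34,000; robbery $67,000; animal cruelty $35,250; identity theft $38,000.
Stacking rule: sum of all bases. $34,000 + $67,000 + $35,250 + $38,000 = $174,250.
Victim suffered great bodily injury (+100%): $174,250 × 2 = $348,500.
Defendant was on pretrial release at the time (+15%): $348,500 × 1.15 = $400,775.
Defendant is the primary caregiver for a dependent (−$8,500 flat): $400,775 − $8,500 = $392,275.
$392,275 is at or above the $5,500 minimum.

$392,275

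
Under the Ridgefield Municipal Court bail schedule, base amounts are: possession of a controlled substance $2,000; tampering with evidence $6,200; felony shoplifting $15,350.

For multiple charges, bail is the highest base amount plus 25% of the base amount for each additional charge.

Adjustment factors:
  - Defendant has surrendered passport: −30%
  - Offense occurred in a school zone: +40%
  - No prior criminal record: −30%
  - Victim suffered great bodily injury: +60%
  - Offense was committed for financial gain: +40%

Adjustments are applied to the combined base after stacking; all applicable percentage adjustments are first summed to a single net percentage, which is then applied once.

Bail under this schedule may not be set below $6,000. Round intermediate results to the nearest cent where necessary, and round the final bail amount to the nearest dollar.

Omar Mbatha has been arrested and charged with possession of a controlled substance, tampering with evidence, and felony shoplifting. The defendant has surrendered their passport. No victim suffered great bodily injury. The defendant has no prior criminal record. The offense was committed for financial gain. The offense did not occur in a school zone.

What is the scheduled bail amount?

$13,920

Base amounts from the schedule: possession of a controlled substance $2,000; tampering with evidence $6,200; felony shoplifting $15,350.
Stacking rule: highest base plus 25% of each additional charge. Highest is felony shoplifting at $15,350. Additional: $2,000 × 25% = $500; $6,200 × 25% = $1,550. Combined base = $15,350 + $2,050 = $17,400.
Net percentage adjustment: −30% −30% +40% = −20%. $17,400 × 0.8 = $13,920.
$13,920 is at or above the $6,000 minimum.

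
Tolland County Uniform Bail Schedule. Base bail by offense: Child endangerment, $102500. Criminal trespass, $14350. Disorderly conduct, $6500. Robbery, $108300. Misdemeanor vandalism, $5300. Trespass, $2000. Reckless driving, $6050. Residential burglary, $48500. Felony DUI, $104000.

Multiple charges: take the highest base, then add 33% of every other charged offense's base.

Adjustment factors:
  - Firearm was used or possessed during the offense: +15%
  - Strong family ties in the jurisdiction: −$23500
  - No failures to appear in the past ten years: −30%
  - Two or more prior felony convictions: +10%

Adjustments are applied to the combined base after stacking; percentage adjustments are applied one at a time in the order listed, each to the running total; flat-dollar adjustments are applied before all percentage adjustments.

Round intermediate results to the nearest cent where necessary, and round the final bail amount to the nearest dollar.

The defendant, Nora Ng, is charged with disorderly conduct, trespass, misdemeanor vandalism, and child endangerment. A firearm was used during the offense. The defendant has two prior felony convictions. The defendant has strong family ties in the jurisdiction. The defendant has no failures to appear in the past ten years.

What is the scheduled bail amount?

Base amounts from the schedule: disorderly conduct $6500; trespass $2000; misdemeanor vandalism $5300; child endangerment $102500.
Stacking rule: highest base plus 33% of each additional charge. Highest is child endangerment at $102500. Additional: $6500 × 33% = $2145; $2000 × 33% = $660; $5300 × 33% = $1749. Combined base = $102500 + $4554 = $107054.
Strong family ties in the jurisdiction (−$23500 flat): $107054 − $23500 = $83554.
Firearm was used or possessed during the offense (+15%): $83554 × 1.15 = $96087.10.
No failures to appear in the past ten years (−30%): $96087.10 × 0.7 = $67260.97.
Two or more prior felony convictions (+10%): $67260.97 × 1.1 = $73987.07.
Rounded to the nearest dollar: $73987.

$73987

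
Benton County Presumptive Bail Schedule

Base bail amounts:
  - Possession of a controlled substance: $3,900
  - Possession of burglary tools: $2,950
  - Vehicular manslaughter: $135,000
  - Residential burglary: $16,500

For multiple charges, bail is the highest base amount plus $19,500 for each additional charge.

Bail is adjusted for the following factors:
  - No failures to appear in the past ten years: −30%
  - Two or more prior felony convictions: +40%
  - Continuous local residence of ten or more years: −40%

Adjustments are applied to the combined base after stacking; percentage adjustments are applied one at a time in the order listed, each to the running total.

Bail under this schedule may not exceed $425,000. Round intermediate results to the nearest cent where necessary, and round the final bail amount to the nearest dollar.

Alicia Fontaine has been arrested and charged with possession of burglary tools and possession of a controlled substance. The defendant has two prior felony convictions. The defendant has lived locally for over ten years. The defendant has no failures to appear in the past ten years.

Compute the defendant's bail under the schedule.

Base amounts from the schedule: possession of burglary tools $2,950; possession of a controlled substance $3,900.
Stacking rule: highest base plus $19,500 per additional charge. Highest is possession of a controlled substance at $3,900; 1 additional charge → +$19,500. Combined base = $23,400.
No failures to appear in the past ten years (−30%): $23,400 × 0.7 = $16,380.
Two or more prior felony convictions (+40%): $16,380 × 1.4 = $22,932.
Continuous local residence of ten or more years (−40%): $22,932 × 0.6 = $13,759.20.
$13,759.20 is within the $425,000 maximum.
Rounded to the nearest dollar: $13,759.

$13,759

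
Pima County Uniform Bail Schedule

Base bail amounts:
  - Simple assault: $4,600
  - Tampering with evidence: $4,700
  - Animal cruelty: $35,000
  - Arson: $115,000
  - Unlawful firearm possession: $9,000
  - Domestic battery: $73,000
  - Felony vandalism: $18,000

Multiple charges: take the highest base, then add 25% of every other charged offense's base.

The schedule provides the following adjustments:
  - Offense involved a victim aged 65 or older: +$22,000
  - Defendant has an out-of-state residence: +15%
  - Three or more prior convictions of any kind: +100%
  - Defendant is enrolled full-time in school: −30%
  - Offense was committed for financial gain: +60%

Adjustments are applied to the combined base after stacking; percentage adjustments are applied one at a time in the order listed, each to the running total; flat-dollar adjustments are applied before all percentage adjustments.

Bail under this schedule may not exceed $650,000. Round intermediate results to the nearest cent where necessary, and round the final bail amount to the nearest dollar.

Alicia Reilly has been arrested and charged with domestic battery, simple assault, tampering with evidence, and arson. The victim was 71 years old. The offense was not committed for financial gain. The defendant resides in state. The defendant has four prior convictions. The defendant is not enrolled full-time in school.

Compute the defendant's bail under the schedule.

Base amounts from the schedule: domestic battery $73,000; simple assault $4,600; tampering with evidence $4,700; arson $115,000.
Stacking rule: highest base plus 25% of each additional charge. Highest is arson at $115,000. Additional: $73,000 × 25% = $18,250; $4,600 × 25% = $1,150; $4,700 × 25% = $1,175. Combined base = $115,000 + $20,575 = $135,575.
Offense involved a victim aged 65 or older (+$22,000 flat): $135,575 + $22,000 = $157,575.
Three or more prior convictions of any kind (+100%): $157,575 × 2 = $315,150.
$315,150 is within the $650,000 maximum.

$315,150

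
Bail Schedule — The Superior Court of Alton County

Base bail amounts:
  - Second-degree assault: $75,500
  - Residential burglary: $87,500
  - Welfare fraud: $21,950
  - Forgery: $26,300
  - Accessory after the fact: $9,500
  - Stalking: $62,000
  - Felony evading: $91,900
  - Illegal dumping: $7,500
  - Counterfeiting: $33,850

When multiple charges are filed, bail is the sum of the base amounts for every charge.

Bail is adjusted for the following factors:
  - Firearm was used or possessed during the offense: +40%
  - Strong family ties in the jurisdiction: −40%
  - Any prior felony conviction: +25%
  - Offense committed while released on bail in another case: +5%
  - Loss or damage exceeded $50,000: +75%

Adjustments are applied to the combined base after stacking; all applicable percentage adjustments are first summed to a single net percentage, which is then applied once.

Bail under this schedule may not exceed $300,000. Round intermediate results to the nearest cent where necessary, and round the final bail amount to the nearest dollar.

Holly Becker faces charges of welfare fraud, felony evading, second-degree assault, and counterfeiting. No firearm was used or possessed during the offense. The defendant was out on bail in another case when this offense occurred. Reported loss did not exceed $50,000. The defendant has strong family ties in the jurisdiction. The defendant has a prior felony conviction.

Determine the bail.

$200,880

Base amounts from the schedule: welfare fraud $21,950; felony evading $91,900; second-degree assault $75,500; counterfeiting $33,850.
Stacking rule: sum of all bases. $21,950 + $91,900 + $75,500 + $33,850 = $223,200.
Net percentage adjustment: −40% +25% +5% = −10%. $223,200 × 0.9 = $200,880.
$200,880 is within the $300,000 maximum.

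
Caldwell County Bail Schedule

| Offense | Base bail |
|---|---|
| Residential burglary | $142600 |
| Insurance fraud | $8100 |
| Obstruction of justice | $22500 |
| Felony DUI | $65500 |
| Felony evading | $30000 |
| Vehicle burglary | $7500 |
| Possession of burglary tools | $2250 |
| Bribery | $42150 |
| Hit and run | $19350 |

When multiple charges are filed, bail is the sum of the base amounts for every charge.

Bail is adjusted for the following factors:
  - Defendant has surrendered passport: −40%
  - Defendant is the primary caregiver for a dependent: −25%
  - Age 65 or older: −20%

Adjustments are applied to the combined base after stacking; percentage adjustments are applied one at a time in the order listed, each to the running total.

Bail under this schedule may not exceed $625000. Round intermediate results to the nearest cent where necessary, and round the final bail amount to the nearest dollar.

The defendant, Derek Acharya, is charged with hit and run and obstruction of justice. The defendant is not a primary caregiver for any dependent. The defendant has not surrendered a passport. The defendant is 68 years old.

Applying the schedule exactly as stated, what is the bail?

Base amounts from the schedule: hit and run $19350; obstruction of justice $22500.
Stacking rule: sum of all bases. $19350 + $22500 = $41850.
Age 65 or older (−20%): $41850 × 0.8 = $33480.
$33480 is within the $625000 maximum.

$33480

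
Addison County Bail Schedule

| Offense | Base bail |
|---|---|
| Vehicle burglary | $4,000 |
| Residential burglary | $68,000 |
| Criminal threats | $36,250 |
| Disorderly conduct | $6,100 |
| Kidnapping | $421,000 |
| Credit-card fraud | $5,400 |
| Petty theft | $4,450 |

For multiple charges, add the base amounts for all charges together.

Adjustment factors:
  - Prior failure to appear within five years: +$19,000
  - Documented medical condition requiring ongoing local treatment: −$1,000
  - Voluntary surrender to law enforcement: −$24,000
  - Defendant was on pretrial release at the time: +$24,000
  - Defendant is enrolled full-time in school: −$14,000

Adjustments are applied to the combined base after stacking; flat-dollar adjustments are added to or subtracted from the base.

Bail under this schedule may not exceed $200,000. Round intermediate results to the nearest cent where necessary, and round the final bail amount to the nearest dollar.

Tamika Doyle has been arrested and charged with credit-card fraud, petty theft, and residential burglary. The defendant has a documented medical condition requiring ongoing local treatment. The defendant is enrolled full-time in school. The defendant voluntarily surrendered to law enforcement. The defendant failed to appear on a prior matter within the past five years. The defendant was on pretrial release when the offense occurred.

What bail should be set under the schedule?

Base amounts from the schedule: credit-card fraud $5,400; petty theft $4,450; residential burglary $68,000.
Stacking rule: sum of all bases. $5,400 + $4,450 + $68,000 = $77,850.
Prior failure to appear within five years (+$19,000 flat): $77,850 + $19,000 = $96,850.
Documented medical condition requiring ongoing local treatment (−$1,000 flat): $96,850 − $1,000 = $95,850.
Voluntary surrender to law enforcement (−$24,000 flat): $95,850 − $24,000 = $71,850.
Defendant was on pretrial release at the time (+$24,000 flat): $71,850 + $24,000 = $95,850.
Defendant is enrolled full-time in school (−$14,000 flat): $95,850 − $14,000 = $81,850.
$81,850 is within the $200,000 maximum.

$81,850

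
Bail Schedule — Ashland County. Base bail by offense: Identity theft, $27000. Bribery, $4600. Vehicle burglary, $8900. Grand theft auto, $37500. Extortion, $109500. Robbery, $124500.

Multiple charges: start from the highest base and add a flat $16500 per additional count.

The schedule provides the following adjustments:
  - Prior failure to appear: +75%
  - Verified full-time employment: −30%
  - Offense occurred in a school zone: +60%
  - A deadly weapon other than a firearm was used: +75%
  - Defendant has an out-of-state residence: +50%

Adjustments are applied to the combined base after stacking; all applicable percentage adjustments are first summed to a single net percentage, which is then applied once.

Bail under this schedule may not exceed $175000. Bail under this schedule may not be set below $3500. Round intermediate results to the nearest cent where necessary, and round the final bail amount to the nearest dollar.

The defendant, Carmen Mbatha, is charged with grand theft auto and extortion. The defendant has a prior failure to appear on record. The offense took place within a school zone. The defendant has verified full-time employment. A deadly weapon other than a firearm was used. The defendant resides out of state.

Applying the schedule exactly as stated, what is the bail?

Base amounts from the schedule: grand theft auto $37500; extortion $109500.
Stacking rule: highest base plus $16500 per additional charge. Highest is extortion at $109500; 1 additional charge → +$16500. Combined base = $126000.
Net percentage adjustment: +75% −30% +60% +75% +50% = +230%. $126000 × 3.3 = $415800.
Result $415800 exceeds the maximum of $175000; bail is capped at $175000.
$175000 is at or above the $3500 minimum.

$175000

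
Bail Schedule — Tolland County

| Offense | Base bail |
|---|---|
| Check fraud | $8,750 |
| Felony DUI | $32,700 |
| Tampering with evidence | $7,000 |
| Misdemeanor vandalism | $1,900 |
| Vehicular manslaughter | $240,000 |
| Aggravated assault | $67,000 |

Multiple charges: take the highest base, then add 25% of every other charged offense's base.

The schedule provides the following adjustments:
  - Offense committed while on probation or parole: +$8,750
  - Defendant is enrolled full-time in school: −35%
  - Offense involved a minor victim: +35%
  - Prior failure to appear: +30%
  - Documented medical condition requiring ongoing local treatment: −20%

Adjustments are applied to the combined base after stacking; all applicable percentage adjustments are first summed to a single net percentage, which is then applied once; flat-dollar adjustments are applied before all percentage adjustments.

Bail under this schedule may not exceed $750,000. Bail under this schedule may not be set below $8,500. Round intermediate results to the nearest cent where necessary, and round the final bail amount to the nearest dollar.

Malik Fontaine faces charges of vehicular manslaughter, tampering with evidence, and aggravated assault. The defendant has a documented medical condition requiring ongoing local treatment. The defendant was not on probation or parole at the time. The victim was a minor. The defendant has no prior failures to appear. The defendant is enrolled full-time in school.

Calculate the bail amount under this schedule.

Base amounts from the schedule: vehicular manslaughter $240,000; tampering with evidence $7,000; aggravated assault $67,000.
Stacking rule: highest base plus 25% of each additional charge. Highest is vehicular manslaughter at $240,000. Additional: $7,000 × 25% = $1,750; $67,000 × 25% = $16,750. Combined base = $240,000 + $18,500 = $258,500.
Net percentage adjustment: −35% +35% −20% = −20%. $258,500 × 0.8 = $206,800.
$206,800 is within the $750,000 maximum.
$206,800 is at or above the $8,500 minimum.

$206,800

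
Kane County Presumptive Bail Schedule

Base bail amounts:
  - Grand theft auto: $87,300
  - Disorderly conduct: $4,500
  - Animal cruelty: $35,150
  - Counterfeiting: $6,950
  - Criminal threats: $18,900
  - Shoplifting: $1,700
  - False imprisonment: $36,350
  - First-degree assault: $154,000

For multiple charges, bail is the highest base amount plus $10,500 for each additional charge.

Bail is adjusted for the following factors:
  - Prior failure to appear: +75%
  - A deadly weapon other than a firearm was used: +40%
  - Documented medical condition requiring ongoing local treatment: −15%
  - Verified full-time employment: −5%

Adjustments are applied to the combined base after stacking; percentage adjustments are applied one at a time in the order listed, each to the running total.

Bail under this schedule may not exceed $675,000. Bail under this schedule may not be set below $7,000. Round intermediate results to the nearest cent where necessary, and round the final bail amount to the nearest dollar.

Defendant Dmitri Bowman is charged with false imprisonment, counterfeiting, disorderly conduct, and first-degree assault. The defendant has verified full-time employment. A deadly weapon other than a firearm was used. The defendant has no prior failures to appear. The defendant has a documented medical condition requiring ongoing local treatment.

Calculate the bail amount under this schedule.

Base amounts from the schedule: false imprisonment $36,350; counterfeiting $6,950; disorderly conduct $4,500; first-degree assault $154,000.
Stacking rule: highest base plus $10,500 per additional charge. Highest is first-degree assault at $154,000; 3 additional charges → +$31,500. Combined base = $185,500.
A deadly weapon other than a firearm was used (+40%): $185,500 × 1.4 = $259,700.
Documented medical condition requiring ongoing local treatment (−15%): $259,700 × 0.85 = $220,745.
Verified full-time employment (−5%): $220,745 × 0.95 = $209,707.75.
$209,707.75 is within the $675,000 maximum.
$209,707.75 is at or above the $7,000 minimum.
Rounded to the nearest dollar: $209,708.

$209,708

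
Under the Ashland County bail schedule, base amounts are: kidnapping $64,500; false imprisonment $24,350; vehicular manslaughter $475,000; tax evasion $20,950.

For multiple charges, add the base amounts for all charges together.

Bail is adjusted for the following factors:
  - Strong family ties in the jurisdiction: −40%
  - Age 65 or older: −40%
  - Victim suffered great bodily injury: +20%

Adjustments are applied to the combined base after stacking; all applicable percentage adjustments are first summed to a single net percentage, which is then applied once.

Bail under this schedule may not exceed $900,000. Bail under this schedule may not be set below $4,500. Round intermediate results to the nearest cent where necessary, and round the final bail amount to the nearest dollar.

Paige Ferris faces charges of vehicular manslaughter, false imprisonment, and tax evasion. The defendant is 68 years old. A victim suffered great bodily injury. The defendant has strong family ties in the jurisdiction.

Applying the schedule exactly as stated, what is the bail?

Base amounts from the schedule: vehicular manslaughter $475,000; false imprisonment $24,350; tax evasion $20,950.
Stacking rule: sum of all bases. $475,000 + $24,350 + $20,950 = $520,300.
Net percentage adjustment: −40% −40% +20% = −60%. $520,300 × 0.4 = $208,120.
$208,120 is within the $900,000 maximum.
$208,120 is at or above the $4,500 minimum.

$208,120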